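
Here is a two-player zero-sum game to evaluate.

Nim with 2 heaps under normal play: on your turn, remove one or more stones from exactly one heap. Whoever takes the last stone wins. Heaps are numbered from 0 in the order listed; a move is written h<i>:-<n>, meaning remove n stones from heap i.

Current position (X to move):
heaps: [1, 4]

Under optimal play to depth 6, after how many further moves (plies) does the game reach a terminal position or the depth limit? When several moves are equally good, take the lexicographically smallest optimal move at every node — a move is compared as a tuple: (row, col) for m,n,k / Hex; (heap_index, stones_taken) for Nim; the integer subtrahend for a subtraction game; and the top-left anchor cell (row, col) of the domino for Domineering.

p1 X@[(1,4)]: h0:-1[(0,4)]-1 h1:-1[(1,3)]-1 h1:-2[(1,2)]-1 h1:-3[(1,1)]+1* h1:-4[(1,0)]-1
p2 O@[(1,1)]: h0:-1[(0,1)]-1* h1:-1[(1,0)]-1
p3 X@[(0,1)]: h1:-1[(0,0)]+1*
p4 O@[(0,0)] terminal -1; root [(1,4)] d6

PV length from [(1,4)]: 3 plies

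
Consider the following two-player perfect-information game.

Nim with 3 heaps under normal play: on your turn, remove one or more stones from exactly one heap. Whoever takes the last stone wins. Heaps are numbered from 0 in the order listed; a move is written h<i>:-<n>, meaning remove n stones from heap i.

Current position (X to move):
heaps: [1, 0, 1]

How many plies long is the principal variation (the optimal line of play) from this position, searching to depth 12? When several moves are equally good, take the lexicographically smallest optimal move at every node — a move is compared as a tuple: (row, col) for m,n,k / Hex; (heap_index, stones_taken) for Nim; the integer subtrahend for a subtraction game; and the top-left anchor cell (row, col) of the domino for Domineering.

PV length from [(1,0,1)]: 2 plies

p1 X@[(1,0,1)]: h0:-1[(0,0,1)]-1* h2:-1[(1,0,0)]-1
p2 O@[(0,0,1)]: h2:-1[(0,0,0)]+1*
p3 X@[(0,0,0)] terminal -1; root [(1,0,1)] d12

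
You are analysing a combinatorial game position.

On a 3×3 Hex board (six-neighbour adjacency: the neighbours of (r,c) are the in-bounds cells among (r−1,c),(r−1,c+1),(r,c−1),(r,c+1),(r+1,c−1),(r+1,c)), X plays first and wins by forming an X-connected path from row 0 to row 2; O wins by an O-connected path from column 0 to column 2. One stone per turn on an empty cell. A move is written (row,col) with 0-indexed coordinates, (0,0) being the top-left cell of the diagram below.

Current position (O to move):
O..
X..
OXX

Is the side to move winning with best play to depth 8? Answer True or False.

O winning at [O../X../OXX]: True

ply 1, O at O../X../OXX | (0,1)=-1→OO./X../OXX; (0,2)=+1→O.O/X../OXX*; (1,1)=+1→O../XO./OXX; (1,2)=-1→O../X.O/OXX
ply 2, X at O.O/X../OXX | (0,1)=-1→OXO/X../OXX*; (1,1)=-1→O.O/XX./OXX; (1,2)=-1→O.O/X.X/OXX
ply 3, O at OXO/X../OXX | (1,1)=+1→OXO/XO./OXX*; (1,2)=-1→OXO/X.O/OXX
ply 4: OXO/XO./OXX is terminal -1 (X); from O../X../OXX depth 8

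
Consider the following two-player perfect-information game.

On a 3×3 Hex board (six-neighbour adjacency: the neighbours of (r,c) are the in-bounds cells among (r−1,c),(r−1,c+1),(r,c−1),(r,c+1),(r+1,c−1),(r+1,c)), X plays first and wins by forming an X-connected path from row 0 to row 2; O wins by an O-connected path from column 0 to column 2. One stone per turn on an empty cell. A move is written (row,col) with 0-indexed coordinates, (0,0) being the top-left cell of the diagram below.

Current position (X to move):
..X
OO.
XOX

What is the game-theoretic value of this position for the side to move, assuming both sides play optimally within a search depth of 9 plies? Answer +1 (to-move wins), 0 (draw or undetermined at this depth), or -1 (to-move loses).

p1 X@[..X/OO./XOX]: (0,0)[X.X/OO./XOX]-1 (0,1)[.XX/OO./XOX]-1 (1,2)[..X/OOX/XOX]+1*
p2 O@[..X/OOX/XOX] terminal -1; root [..X/OO./XOX] d9

value(..X/OO./XOX, X) = +1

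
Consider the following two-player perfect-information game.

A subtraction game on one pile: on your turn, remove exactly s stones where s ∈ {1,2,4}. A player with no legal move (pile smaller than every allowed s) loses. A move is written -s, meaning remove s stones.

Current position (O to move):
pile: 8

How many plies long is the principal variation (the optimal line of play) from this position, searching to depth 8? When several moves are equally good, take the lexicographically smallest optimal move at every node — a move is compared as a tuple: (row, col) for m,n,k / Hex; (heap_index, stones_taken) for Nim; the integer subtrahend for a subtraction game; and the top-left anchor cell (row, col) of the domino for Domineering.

PV length from [8]: 5 plies

[8] O move#1: -1:-1/7, -2:+1/6*, -4:-1/4
[6] X move#2: -1:-1/5*, -2:-1/4, -4:-1/2
[5] O move#3: -1:-1/4, -2:+1/3*, -4:-1/1
[3] X move#4: -1:-1/2*, -2:-1/1
[2] O move#5: -1:-1/1, -2:+1/0*
[0] end (terminal -1, X#6); searched 8 to 8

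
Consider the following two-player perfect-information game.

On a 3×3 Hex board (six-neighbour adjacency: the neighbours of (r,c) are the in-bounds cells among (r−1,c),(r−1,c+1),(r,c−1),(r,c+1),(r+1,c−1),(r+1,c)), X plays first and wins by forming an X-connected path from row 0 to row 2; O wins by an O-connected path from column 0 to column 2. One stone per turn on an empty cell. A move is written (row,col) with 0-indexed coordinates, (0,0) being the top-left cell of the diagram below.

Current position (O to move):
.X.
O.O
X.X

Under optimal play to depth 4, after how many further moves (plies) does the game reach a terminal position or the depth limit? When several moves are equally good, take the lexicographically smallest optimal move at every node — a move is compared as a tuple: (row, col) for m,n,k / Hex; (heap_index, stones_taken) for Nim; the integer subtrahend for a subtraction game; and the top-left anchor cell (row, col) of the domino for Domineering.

PV length from [.X./O.O/X.X]: 1 ply

ply 1, O at .X./O.O/X.X | (0,0)=-1→OX./O.O/X.X; (0,2)=-1→.XO/O.O/X.X; (1,1)=+1→.X./OOO/X.X*; (2,1)=-1→.X./O.O/XOX
ply 2: .X./OOO/X.X is terminal -1 (X); from .X./O.O/X.X depth 4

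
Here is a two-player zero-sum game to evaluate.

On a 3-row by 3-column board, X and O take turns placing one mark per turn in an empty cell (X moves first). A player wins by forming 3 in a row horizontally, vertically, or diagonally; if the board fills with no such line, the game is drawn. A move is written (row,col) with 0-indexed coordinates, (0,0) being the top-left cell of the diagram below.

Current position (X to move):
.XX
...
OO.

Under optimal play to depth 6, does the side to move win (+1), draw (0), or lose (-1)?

value(.XX/.../OO., X) = +1

ply 1, X at .XX/.../OO. | (0,0)=+1→XXX/.../OO.*; (1,0)=-1→.XX/X../OO.; (1,1)=-1→.XX/.X./OO.; (1,2)=-1→.XX/..X/OO.; (2,2)=+1→.XX/.../OOX
ply 2: XXX/.../OO. is terminal -1 (O); from .XX/.../OO. depth 6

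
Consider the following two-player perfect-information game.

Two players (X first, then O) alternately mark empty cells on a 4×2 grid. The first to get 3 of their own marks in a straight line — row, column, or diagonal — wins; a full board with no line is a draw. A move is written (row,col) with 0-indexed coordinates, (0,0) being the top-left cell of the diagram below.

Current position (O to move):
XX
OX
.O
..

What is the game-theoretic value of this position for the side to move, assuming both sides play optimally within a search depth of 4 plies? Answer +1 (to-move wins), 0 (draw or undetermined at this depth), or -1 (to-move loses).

[XX/OX/.O/..] O move#1: (2,0):+0/XX/OX/OO/..*, (3,0):+0/XX/OX/.O/O., (3,1):+0/XX/OX/.O/.O
[XX/OX/OO/..] X move#2: (3,0):+0/XX/OX/OO/X.*, (3,1):-1/XX/OX/OO/.X
[XX/OX/OO/X.] O move#3: (3,1):+0/XX/OX/OO/XO*
[XX/OX/OO/XO] end (terminal +0, X#4); searched XX/OX/.O/.. to 4

value(XX/OX/.O/.., O) = 0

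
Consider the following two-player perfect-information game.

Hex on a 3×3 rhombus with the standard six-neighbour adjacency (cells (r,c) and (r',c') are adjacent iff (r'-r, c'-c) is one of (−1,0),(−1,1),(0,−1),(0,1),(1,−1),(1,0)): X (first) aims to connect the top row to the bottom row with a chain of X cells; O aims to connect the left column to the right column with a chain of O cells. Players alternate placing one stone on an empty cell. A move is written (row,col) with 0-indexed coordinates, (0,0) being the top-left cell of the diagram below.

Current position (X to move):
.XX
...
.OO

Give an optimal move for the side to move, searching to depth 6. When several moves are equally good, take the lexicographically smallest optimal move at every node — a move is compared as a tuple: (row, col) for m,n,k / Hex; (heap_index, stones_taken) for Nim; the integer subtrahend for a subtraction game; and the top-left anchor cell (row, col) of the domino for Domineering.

p1 X@[.XX/.../.OO]: (0,0)[XXX/.../.OO]-1 (1,0)[.XX/X../.OO]-1 (1,1)[.XX/.X./.OO]-1 (1,2)[.XX/..X/.OO]-1 (2,0)[.XX/.../XOO]+1*
p2 O@[.XX/.../XOO]: (0,0)[OXX/.../XOO]-1* (1,0)[.XX/O../XOO]-1 (1,1)[.XX/.O./XOO]-1 (1,2)[.XX/..O/XOO]-1
p3 X@[OXX/.../XOO]: (1,0)[OXX/X../XOO]+1* (1,1)[OXX/.X./XOO]+1 (1,2)[OXX/..X/XOO]+1
p4 O@[OXX/X../XOO] terminal -1; root [.XX/.../.OO] d6

X's best at [.XX/.../.OO]: (2,0)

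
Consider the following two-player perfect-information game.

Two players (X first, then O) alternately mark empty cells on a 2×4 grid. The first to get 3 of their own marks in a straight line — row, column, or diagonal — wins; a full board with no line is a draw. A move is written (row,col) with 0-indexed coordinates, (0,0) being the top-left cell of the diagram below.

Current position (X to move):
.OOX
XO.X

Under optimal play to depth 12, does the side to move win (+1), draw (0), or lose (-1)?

ply 1, X at .OOX/XO.X | (0,0)=+0→XOOX/XO.X*; (1,2)=-1→.OOX/XOXX
ply 2, O at XOOX/XO.X | (1,2)=+0→XOOX/XOOX*
ply 3: XOOX/XOOX is terminal +0 (X); from .OOX/XO.X depth 12

value(.OOX/XO.X, X) = 0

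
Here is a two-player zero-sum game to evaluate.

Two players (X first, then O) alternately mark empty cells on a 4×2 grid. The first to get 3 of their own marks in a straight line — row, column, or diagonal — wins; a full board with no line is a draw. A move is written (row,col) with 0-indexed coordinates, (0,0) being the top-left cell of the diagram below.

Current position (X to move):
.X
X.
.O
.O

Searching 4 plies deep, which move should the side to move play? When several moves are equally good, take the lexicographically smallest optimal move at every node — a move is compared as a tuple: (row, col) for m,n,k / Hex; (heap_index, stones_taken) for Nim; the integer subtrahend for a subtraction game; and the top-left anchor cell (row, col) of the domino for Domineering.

[.X/X./.O/.O] X move#1: (0,0):-1/XX/X./.O/.O, (1,1):+0/.X/XX/.O/.O*, (2,0):-1/.X/X./XO/.O, (3,0):-1/.X/X./.O/XO
[.X/XX/.O/.O] O move#2: (0,0):+0/OX/XX/.O/.O*, (2,0):+0/.X/XX/OO/.O, (3,0):+0/.X/XX/.O/OO
[OX/XX/.O/.O] X move#3: (2,0):+0/OX/XX/XO/.O*, (3,0):+0/OX/XX/.O/XO
[OX/XX/XO/.O] O move#4: (3,0):+0/OX/XX/XO/OO*
[OX/XX/XO/OO] end (terminal +0, X#5); searched .X/X./.O/.O to 4

X's best at [.X/X./.O/.O]: (1,1)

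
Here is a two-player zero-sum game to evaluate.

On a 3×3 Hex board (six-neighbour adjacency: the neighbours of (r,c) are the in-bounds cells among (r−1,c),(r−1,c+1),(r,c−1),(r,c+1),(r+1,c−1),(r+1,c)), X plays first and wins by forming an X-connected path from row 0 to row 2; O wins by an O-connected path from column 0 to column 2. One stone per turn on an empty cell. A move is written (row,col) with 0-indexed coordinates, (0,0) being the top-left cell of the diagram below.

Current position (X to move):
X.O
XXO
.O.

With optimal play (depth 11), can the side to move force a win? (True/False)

X winning at [X.O/XXO/.O.]: True

ply 1, X at X.O/XXO/.O. | (0,1)=-1→XXO/XXO/.O.; (2,0)=+1→X.O/XXO/XO.*; (2,2)=-1→X.O/XXO/.OX
ply 2: X.O/XXO/XO. is terminal -1 (O); from X.O/XXO/.O. depth 11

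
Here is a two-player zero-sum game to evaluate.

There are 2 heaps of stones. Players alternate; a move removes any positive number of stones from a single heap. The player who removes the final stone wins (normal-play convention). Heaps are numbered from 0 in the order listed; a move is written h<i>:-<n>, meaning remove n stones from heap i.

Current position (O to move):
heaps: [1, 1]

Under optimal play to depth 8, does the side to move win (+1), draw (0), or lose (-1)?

[(1,1)] O move#1: h0:-1:-1/(0,1)*, h1:-1:-1/(1,0)
[(0,1)] X move#2: h1:-1:+1/(0,0)*
[(0,0)] end (terminal -1, O#3); searched (1,1) to 8

value((1,1), O) = -1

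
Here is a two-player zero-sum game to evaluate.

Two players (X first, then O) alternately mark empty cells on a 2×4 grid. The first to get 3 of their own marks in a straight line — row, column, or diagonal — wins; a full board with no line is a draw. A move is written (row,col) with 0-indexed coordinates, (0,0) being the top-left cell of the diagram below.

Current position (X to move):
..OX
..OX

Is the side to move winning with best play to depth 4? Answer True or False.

p1 X@[..OX/..OX]: (0,0)[X.OX/..OX]+0* (0,1)[.XOX/..OX]+0 (1,0)[..OX/X.OX]+0 (1,1)[..OX/.XOX]+0
p2 O@[X.OX/..OX]: (0,1)[XOOX/..OX]+0* (1,0)[X.OX/O.OX]+0 (1,1)[X.OX/.OOX]+0
p3 X@[XOOX/..OX]: (1,0)[XOOX/X.OX]+0* (1,1)[XOOX/.XOX]+0
p4 O@[XOOX/X.OX]: (1,1)[XOOX/XOOX]+0*
p5 X@[XOOX/XOOX] terminal +0; root [..OX/..OX] d4

X winning at [..OX/..OX]: False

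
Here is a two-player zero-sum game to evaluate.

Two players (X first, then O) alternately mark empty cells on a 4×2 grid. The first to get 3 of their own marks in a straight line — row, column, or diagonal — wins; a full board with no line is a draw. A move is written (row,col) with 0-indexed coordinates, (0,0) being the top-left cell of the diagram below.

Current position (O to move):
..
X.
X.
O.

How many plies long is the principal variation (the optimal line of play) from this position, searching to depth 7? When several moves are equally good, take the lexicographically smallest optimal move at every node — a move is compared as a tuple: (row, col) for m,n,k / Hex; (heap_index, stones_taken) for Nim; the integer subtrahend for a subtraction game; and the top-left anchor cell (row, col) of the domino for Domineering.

PV length from [../X./X./O.]: 5 plies

[../X./X./O.] O move#1: (0,0):+0/O./X./X./O.*, (0,1):-1/.O/X./X./O., (1,1):-1/../XO/X./O., (2,1):-1/../X./XO/O., (3,1):-1/../X./X./OO
[O./X./X./O.] X move#2: (0,1):+0/OX/X./X./O.*, (1,1):+0/O./XX/X./O., (2,1):+0/O./X./XX/O., (3,1):+0/O./X./X./OX
[OX/X./X./O.] O move#3: (1,1):+0/OX/XO/X./O.*, (2,1):+0/OX/X./XO/O., (3,1):+0/OX/X./X./OO
[OX/XO/X./O.] X move#4: (2,1):+0/OX/XO/XX/O.*, (3,1):+0/OX/XO/X./OX
[OX/XO/XX/O.] O move#5: (3,1):+0/OX/XO/XX/OO*
[OX/XO/XX/OO] end (terminal +0, X#6); searched ../X./X./O. to 7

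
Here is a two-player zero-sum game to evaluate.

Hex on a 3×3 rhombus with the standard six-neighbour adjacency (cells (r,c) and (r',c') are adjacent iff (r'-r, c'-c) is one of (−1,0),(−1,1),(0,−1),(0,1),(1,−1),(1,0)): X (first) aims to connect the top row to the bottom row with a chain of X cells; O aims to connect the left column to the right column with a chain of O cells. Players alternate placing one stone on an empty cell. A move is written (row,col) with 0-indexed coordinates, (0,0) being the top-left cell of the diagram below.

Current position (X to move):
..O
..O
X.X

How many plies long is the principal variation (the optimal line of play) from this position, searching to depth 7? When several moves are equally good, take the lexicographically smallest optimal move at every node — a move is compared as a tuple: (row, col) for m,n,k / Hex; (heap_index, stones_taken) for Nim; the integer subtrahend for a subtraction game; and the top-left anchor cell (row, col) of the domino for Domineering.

PV length from [..O/..O/X.X]: 3 plies

[..O/..O/X.X] X move#1: (0,0):-1/X.O/..O/X.X, (0,1):+1/.XO/..O/X.X*, (1,0):+1/..O/X.O/X.X, (1,1):-1/..O/.XO/X.X, (2,1):-1/..O/..O/XXX
[.XO/..O/X.X] O move#2: (0,0):-1/OXO/..O/X.X*, (1,0):-1/.XO/O.O/X.X, (1,1):-1/.XO/.OO/X.X, (2,1):-1/.XO/..O/XOX
[OXO/..O/X.X] X move#3: (1,0):+1/OXO/X.O/X.X*, (1,1):+1/OXO/.XO/X.X, (2,1):+1/OXO/..O/XXX
[OXO/X.O/X.X] end (terminal -1, O#4); searched ..O/..O/X.X to 7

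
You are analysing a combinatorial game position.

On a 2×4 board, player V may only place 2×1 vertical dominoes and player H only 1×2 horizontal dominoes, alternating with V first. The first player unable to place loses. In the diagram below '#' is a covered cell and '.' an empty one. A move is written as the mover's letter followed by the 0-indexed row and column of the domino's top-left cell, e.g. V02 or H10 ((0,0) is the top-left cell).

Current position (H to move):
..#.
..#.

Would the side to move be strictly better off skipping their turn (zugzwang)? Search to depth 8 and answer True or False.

zugzwang(..#./..#., H) = False

[..#./..#.] H move#1: H00:+1/###./..#.*, H10:+1/..#./###.
[###./..#.] V move#2: V03:-1/####/..##*
[####/..##] H move#3: H10:+1/####/####*
[####/####] end (terminal -1, V#4); searched ..#./..#. to 8
pass branch (V moves first from the same position):
  | [..#./..#.] V move#1: V00:+1/#.#./#.#.*, V01:+1/.##./.##., V03:-1/..##/..##
  | [#.#./#.#.] end (terminal -1, H#2); searched ..#./..#. to 8
H moving scores +1; H passing scores -1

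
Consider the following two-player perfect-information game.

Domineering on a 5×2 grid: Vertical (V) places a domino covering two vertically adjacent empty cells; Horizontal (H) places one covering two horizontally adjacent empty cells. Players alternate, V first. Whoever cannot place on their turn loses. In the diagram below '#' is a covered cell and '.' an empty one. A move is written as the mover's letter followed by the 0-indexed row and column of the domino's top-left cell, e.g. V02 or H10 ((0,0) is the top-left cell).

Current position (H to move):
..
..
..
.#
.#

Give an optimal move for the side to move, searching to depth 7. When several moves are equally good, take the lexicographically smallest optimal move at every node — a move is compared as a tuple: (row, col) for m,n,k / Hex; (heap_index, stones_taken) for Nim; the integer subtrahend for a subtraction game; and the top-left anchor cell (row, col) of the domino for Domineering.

H's best at [../../../.#/.#]: H10

[../../../.#/.#] H move#1: H00:-1/##/../../.#/.#, H10:+1/../##/../.#/.#*, H20:-1/../../##/.#/.#
[../##/../.#/.#] V move#2: V20:-1/../##/#./##/.#*, V30:-1/../##/../##/##
[../##/#./##/.#] H move#3: H00:+1/##/##/#./##/.#*
[##/##/#./##/.#] end (terminal -1, V#4); searched ../../../.#/.# to 7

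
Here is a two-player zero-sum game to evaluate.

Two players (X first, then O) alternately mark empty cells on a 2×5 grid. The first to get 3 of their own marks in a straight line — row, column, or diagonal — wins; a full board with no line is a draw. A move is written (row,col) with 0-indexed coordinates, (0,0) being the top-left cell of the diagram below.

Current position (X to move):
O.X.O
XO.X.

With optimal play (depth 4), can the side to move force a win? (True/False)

X winning at [O.X.O/XO.X.]: False

ply 1, X at O.X.O/XO.X. | (0,1)=+0→OXX.O/XO.X.*; (0,3)=+0→O.XXO/XO.X.; (1,2)=+0→O.X.O/XOXX.; (1,4)=+0→O.X.O/XO.XX
ply 2, O at OXX.O/XO.X. | (0,3)=+0→OXXOO/XO.X.*; (1,2)=-1→OXX.O/XOOX.; (1,4)=-1→OXX.O/XO.XO
ply 3, X at OXXOO/XO.X. | (1,2)=+0→OXXOO/XOXX.*; (1,4)=+0→OXXOO/XO.XX
ply 4, O at OXXOO/XOXX. | (1,4)=+0→OXXOO/XOXXO*
ply 5: OXXOO/XOXXO is terminal +0 (X); from O.X.O/XO.X. depth 4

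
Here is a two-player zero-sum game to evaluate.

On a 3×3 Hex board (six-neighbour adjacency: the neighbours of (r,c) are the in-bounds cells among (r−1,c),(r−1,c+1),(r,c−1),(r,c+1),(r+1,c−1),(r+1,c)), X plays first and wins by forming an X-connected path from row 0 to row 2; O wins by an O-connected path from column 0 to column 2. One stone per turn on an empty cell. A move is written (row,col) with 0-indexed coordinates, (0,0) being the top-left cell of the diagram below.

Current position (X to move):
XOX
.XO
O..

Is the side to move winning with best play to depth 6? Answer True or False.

p1 X@[XOX/.XO/O..]: (1,0)[XOX/XXO/O..]-1 (2,1)[XOX/.XO/OX.]+1* (2,2)[XOX/.XO/O.X]-1
p2 O@[XOX/.XO/OX.] terminal -1; root [XOX/.XO/O..] d6

X winning at [XOX/.XO/O..]: True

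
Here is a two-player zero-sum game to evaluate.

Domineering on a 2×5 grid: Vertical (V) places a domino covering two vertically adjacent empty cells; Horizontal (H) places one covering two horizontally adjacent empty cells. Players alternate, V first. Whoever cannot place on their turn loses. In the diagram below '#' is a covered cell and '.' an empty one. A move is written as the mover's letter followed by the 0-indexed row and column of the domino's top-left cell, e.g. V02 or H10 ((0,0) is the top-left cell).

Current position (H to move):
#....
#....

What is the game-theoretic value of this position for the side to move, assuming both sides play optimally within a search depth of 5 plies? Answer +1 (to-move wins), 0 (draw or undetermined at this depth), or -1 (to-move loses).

value(#..../#...., H) = +1

[#..../#....] H move#1: H01:-1/###../#...., H02:+1/#.##./#....*, H03:-1/#..##/#...., H11:-1/#..../###.., H12:+1/#..../#.##., H13:-1/#..../#..##
[#.##./#....] V move#2: V01:-1/####./##...*, V04:-1/#.###/#...#
[####./##...] H move#3: H12:-1/####./####., H13:+1/####./##.##*
[####./##.##] end (terminal -1, V#4); searched #..../#.... to 5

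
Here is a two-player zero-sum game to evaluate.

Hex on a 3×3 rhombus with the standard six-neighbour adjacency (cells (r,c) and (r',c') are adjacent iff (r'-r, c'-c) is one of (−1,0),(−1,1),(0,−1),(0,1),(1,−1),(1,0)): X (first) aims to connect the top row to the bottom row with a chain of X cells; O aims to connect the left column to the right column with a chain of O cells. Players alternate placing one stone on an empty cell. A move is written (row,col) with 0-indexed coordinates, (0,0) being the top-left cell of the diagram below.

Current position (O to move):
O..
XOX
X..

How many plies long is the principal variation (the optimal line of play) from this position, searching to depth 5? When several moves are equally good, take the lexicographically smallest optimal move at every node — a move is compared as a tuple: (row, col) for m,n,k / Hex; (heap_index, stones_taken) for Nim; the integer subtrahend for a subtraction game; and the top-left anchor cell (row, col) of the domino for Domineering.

PV length from [O../XOX/X..]: 4 plies

[O../XOX/X..] O move#1: (0,1):-1/OO./XOX/X..*, (0,2):-1/O.O/XOX/X.., (2,1):-1/O../XOX/XO., (2,2):-1/O../XOX/X.O
[OO./XOX/X..] X move#2: (0,2):+1/OOX/XOX/X..*, (2,1):-1/OO./XOX/XX., (2,2):-1/OO./XOX/X.X
[OOX/XOX/X..] O move#3: (2,1):-1/OOX/XOX/XO.*, (2,2):-1/OOX/XOX/X.O
[OOX/XOX/XO.] X move#4: (2,2):+1/OOX/XOX/XOX*
[OOX/XOX/XOX] end (terminal -1, O#5); searched O../XOX/X.. to 5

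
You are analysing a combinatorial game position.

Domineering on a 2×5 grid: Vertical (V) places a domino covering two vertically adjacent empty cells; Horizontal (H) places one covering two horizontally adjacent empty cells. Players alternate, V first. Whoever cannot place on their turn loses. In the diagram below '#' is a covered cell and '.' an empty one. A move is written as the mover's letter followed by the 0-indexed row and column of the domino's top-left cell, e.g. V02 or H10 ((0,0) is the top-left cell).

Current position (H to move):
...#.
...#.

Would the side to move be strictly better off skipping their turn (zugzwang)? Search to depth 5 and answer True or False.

ply 1, H at ...#./...#. | H00=-1→##.#./...#.*; H01=-1→.###./...#.; H10=-1→...#./##.#.; H11=-1→...#./.###.
ply 2, V at ##.#./...#. | V02=+1→####./..##.*; V04=-1→##.##/...##
ply 3, H at ####./..##. | H10=-1→####./####.*
ply 4, V at ####./####. | V04=+1→#####/#####*
ply 5: #####/##### is terminal -1 (H); from ...#./...#. depth 5
suppose H passes — search the same position with V to move:
pass> ply 1, V at ...#./...#. | V00=-1→#..#./#..#.; V01=+1→.#.#./.#.#.*; V02=-1→..##./..##.; V04=-1→...##/...##
pass> ply 2: .#.#./.#.#. is terminal -1 (H); from ...#./...#. depth 5
for H: play -1, pass -1

zugzwang(...#./...#., H) = False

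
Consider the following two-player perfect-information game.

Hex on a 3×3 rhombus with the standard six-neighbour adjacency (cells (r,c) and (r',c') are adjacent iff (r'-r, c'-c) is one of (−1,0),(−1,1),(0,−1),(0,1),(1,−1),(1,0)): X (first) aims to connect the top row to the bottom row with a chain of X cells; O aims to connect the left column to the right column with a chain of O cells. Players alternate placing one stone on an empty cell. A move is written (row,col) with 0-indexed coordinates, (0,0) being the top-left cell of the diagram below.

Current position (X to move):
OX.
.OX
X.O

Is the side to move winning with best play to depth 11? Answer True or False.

X winning at [OX./.OX/X.O]: True

[OX./.OX/X.O] X move#1: (0,2):+1/OXX/.OX/X.O*, (1,0):+1/OX./XOX/X.O, (2,1):+1/OX./.OX/XXO
[OXX/.OX/X.O] O move#2: (1,0):-1/OXX/OOX/X.O*, (2,1):-1/OXX/.OX/XOO
[OXX/OOX/X.O] X move#3: (2,1):+1/OXX/OOX/XXO*
[OXX/OOX/XXO] end (terminal -1, O#4); searched OX./.OX/X.O to 11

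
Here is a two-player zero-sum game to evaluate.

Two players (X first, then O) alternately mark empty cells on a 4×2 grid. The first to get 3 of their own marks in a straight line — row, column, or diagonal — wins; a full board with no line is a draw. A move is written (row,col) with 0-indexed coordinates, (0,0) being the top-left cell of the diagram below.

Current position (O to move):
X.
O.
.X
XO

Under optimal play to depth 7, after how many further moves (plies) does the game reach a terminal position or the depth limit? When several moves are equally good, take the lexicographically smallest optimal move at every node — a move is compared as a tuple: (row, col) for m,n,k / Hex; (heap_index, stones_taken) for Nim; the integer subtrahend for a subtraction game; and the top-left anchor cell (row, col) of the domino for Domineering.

PV length from [X./O./.X/XO]: 3 plies

[X./O./.X/XO] O move#1: (0,1):+0/XO/O./.X/XO*, (1,1):+0/X./OO/.X/XO, (2,0):+0/X./O./OX/XO
[XO/O./.X/XO] X move#2: (1,1):+0/XO/OX/.X/XO*, (2,0):+0/XO/O./XX/XO
[XO/OX/.X/XO] O move#3: (2,0):+0/XO/OX/OX/XO*
[XO/OX/OX/XO] end (terminal +0, X#4); searched X./O./.X/XO to 7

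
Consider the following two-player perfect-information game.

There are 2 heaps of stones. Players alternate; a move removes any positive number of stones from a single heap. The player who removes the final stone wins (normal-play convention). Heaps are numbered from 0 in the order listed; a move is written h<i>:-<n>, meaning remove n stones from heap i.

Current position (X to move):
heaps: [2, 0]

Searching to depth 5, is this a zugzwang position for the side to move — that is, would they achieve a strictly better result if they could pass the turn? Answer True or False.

zugzwang((2,0), X) = False

ply 1, X at (2,0) | h0:-1=-1→(1,0); h0:-2=+1→(0,0)*
ply 2: (0,0) is terminal -1 (O); from (2,0) depth 5
if X skipped the turn, O would face:
~ ply 1, O at (2,0) | h0:-1=-1→(1,0); h0:-2=+1→(0,0)*
~ ply 2: (0,0) is terminal -1 (X); from (2,0) depth 5
compare (X): move=+1 vs pass=-1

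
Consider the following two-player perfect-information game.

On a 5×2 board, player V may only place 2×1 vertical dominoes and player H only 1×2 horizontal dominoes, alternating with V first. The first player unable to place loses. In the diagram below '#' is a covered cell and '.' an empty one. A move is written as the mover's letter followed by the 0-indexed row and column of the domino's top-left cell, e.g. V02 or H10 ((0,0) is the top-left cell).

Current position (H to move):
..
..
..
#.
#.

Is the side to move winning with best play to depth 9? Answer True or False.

H winning at [../../../#./#.]: True

ply 1, H at ../../../#./#. | H00=-1→##/../../#./#.; H10=+1→../##/../#./#.*; H20=-1→../../##/#./#.
ply 2, V at ../##/../#./#. | V21=-1→../##/.#/##/#.*; V31=-1→../##/../##/##
ply 3, H at ../##/.#/##/#. | H00=+1→##/##/.#/##/#.*
ply 4: ##/##/.#/##/#. is terminal -1 (V); from ../../../#./#. depth 9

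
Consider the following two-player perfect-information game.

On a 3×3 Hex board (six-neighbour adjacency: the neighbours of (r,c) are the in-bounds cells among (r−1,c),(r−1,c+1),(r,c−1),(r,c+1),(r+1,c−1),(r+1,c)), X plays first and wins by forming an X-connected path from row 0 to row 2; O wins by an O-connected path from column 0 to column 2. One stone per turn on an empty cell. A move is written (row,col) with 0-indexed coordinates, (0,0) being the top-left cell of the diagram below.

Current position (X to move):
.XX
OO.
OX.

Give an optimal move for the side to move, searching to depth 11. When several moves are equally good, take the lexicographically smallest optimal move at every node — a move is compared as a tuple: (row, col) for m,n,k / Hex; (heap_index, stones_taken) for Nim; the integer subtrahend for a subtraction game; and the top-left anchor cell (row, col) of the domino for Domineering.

X's best at [.XX/OO./OX.]: (1,2)

ply 1, X at .XX/OO./OX. | (0,0)=-1→XXX/OO./OX.; (1,2)=+1→.XX/OOX/OX.*; (2,2)=-1→.XX/OO./OXX
ply 2: .XX/OOX/OX. is terminal -1 (O); from .XX/OO./OX. depth 11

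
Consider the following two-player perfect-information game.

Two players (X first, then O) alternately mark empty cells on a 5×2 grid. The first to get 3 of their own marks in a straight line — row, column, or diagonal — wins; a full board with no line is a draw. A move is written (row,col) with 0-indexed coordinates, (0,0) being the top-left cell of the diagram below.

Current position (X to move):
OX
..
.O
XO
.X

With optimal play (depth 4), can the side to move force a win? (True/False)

X winning at [OX/../.O/XO/.X]: False

[OX/../.O/XO/.X] X move#1: (1,0):-1/OX/X./.O/XO/.X, (1,1):+0/OX/.X/.O/XO/.X*, (2,0):-1/OX/../XO/XO/.X, (4,0):-1/OX/../.O/XO/XX
[OX/.X/.O/XO/.X] O move#2: (1,0):+0/OX/OX/.O/XO/.X*, (2,0):+0/OX/.X/OO/XO/.X, (4,0):+0/OX/.X/.O/XO/OX
[OX/OX/.O/XO/.X] X move#3: (2,0):+0/OX/OX/XO/XO/.X*, (4,0):-1/OX/OX/.O/XO/XX
[OX/OX/XO/XO/.X] O move#4: (4,0):+0/OX/OX/XO/XO/OX*
[OX/OX/XO/XO/OX] end (terminal +0, X#5); searched OX/../.O/XO/.X to 4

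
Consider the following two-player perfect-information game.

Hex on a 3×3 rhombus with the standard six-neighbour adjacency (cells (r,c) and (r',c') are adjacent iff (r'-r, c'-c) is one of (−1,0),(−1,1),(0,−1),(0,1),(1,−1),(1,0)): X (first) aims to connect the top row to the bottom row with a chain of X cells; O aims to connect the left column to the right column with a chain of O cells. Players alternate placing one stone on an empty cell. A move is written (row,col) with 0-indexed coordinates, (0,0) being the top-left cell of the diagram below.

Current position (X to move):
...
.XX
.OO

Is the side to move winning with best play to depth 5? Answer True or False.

ply 1, X at .../.XX/.OO | (0,0)=-1→X../.XX/.OO; (0,1)=-1→.X./.XX/.OO; (0,2)=-1→..X/.XX/.OO; (1,0)=-1→.../XXX/.OO; (2,0)=+1→.../.XX/XOO*
ply 2, O at .../.XX/XOO | (0,0)=-1→O../.XX/XOO*; (0,1)=-1→.O./.XX/XOO; (0,2)=-1→..O/.XX/XOO; (1,0)=-1→.../OXX/XOO
ply 3, X at O../.XX/XOO | (0,1)=+1→OX./.XX/XOO*; (0,2)=+1→O.X/.XX/XOO; (1,0)=+1→O../XXX/XOO
ply 4: OX./.XX/XOO is terminal -1 (O); from .../.XX/.OO depth 5

X winning at [.../.XX/.OO]: True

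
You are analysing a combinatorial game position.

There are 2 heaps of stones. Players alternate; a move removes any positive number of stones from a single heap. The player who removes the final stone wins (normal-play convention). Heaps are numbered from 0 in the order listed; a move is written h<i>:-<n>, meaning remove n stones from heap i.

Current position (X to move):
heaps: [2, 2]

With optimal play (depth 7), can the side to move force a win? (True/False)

X winning at [(2,2)]: False

[(2,2)] X move#1: h0:-1:-1/(1,2)*, h0:-2:-1/(0,2), h1:-1:-1/(2,1), h1:-2:-1/(2,0)
[(1,2)] O move#2: h0:-1:-1/(0,2), h1:-1:+1/(1,1)*, h1:-2:-1/(1,0)
[(1,1)] X move#3: h0:-1:-1/(0,1)*, h1:-1:-1/(1,0)
[(0,1)] O move#4: h1:-1:+1/(0,0)*
[(0,0)] end (terminal -1, X#5); searched (2,2) to 7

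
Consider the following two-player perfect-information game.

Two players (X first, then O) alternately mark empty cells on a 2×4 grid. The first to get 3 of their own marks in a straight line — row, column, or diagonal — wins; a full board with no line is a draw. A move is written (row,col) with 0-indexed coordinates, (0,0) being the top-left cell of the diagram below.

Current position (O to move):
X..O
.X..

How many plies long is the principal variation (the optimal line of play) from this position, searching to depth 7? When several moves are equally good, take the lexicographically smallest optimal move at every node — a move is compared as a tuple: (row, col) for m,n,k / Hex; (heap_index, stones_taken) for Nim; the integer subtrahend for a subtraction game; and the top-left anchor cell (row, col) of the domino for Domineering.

p1 O@[X..O/.X..]: (0,1)[XO.O/.X..]+0* (0,2)[X.OO/.X..]+0 (1,0)[X..O/OX..]+0 (1,2)[X..O/.XO.]+0 (1,3)[X..O/.X.O]+0
p2 X@[XO.O/.X..]: (0,2)[XOXO/.X..]+0* (1,0)[XO.O/XX..]-1 (1,2)[XO.O/.XX.]-1 (1,3)[XO.O/.X.X]-1
p3 O@[XOXO/.X..]: (1,0)[XOXO/OX..]+0* (1,2)[XOXO/.XO.]+0 (1,3)[XOXO/.X.O]+0
p4 X@[XOXO/OX..]: (1,2)[XOXO/OXX.]+0* (1,3)[XOXO/OX.X]+0
p5 O@[XOXO/OXX.]: (1,3)[XOXO/OXXO]+0*
p6 X@[XOXO/OXXO] terminal +0; root [X..O/.X..] d7

PV length from [X..O/.X..]: 5 plies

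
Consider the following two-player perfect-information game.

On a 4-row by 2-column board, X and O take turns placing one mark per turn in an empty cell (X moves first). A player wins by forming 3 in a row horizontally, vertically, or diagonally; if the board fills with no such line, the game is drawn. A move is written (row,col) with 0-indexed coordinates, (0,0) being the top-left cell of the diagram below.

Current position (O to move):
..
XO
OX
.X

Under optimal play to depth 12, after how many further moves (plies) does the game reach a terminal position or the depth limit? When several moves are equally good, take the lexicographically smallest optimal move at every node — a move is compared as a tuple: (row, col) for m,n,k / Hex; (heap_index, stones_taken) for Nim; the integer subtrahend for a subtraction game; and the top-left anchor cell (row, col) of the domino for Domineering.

p1 O@[../XO/OX/.X]: (0,0)[O./XO/OX/.X]+0* (0,1)[.O/XO/OX/.X]+0 (3,0)[../XO/OX/OX]+0
p2 X@[O./XO/OX/.X]: (0,1)[OX/XO/OX/.X]+0* (3,0)[O./XO/OX/XX]+0
p3 O@[OX/XO/OX/.X]: (3,0)[OX/XO/OX/OX]+0*
p4 X@[OX/XO/OX/OX] terminal +0; root [../XO/OX/.X] d12

PV length from [../XO/OX/.X]: 3 plies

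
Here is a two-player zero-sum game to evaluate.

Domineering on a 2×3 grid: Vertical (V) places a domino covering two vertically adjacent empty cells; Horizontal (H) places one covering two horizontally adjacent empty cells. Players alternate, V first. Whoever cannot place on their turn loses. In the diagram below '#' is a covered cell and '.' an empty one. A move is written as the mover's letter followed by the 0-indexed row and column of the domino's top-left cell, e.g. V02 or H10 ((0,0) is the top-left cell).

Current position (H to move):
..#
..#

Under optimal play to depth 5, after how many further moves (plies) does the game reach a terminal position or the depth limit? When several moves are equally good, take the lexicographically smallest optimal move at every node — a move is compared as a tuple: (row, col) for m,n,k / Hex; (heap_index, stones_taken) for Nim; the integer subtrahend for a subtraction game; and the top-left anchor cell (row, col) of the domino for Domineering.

PV length from [..#/..#]: 1 ply

[..#/..#] H move#1: H00:+1/###/..#*, H10:+1/..#/###
[###/..#] end (terminal -1, V#2); searched ..#/..# to 5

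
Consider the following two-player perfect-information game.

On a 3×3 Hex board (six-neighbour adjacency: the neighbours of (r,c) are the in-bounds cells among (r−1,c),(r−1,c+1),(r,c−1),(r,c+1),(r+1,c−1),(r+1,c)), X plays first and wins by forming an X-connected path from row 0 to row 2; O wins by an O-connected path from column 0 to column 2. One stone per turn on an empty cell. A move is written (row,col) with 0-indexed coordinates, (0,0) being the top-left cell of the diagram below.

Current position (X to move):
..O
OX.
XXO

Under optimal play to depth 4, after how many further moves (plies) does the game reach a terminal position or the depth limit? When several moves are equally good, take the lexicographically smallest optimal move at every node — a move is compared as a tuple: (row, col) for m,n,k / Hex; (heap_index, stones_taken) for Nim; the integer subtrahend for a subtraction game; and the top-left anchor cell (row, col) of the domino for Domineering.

[..O/OX./XXO] X move#1: (0,0):-1/X.O/OX./XXO, (0,1):+1/.XO/OX./XXO*, (1,2):-1/..O/OXX/XXO
[.XO/OX./XXO] end (terminal -1, O#2); searched ..O/OX./XXO to 4

PV length from [..O/OX./XXO]: 1 ply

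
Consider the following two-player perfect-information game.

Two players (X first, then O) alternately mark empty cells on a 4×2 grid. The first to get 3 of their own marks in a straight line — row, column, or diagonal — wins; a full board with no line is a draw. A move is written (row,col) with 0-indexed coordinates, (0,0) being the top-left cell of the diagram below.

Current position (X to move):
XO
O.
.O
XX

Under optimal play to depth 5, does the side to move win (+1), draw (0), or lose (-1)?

ply 1, X at XO/O./.O/XX | (1,1)=+0→XO/OX/.O/XX*; (2,0)=-1→XO/O./XO/XX
ply 2, O at XO/OX/.O/XX | (2,0)=+0→XO/OX/OO/XX*
ply 3: XO/OX/OO/XX is terminal +0 (X); from XO/O./.O/XX depth 5

value(XO/O./.O/XX, X) = 0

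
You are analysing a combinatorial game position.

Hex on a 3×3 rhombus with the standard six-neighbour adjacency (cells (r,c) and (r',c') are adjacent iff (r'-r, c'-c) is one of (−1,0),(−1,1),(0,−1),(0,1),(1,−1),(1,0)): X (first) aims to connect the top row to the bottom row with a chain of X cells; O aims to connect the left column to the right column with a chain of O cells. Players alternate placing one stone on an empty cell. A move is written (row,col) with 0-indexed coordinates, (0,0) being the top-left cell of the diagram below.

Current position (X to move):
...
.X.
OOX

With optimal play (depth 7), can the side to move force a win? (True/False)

X winning at [.../.X./OOX]: True

p1 X@[.../.X./OOX]: (0,0)[X../.X./OOX]-1 (0,1)[.X./.X./OOX]-1 (0,2)[..X/.X./OOX]-1 (1,0)[.../XX./OOX]-1 (1,2)[.../.XX/OOX]+1*
p2 O@[.../.XX/OOX]: (0,0)[O../.XX/OOX]-1* (0,1)[.O./.XX/OOX]-1 (0,2)[..O/.XX/OOX]-1 (1,0)[.../OXX/OOX]-1
p3 X@[O../.XX/OOX]: (0,1)[OX./.XX/OOX]+1* (0,2)[O.X/.XX/OOX]+1 (1,0)[O../XXX/OOX]+1
p4 O@[OX./.XX/OOX] terminal -1; root [.../.X./OOX] d7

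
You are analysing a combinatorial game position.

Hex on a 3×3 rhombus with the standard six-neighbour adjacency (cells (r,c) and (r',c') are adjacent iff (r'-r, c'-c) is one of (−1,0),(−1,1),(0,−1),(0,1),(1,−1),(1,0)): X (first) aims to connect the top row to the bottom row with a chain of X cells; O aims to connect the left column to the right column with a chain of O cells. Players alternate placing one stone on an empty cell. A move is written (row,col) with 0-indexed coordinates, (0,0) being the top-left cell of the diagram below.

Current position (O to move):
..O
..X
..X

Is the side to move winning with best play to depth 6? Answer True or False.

[..O/..X/..X] O move#1: (0,0):+1/O.O/..X/..X*, (0,1):+1/.OO/..X/..X, (1,0):+1/..O/O.X/..X, (1,1):+1/..O/.OX/..X, (2,0):+1/..O/..X/O.X, (2,1):-1/..O/..X/.OX
[O.O/..X/..X] X move#2: (0,1):-1/OXO/..X/..X*, (1,0):-1/O.O/X.X/..X, (1,1):-1/O.O/.XX/..X, (2,0):-1/O.O/..X/X.X, (2,1):-1/O.O/..X/.XX
[OXO/..X/..X] O move#3: (1,0):-1/OXO/O.X/..X, (1,1):+1/OXO/.OX/..X*, (2,0):-1/OXO/..X/O.X, (2,1):-1/OXO/..X/.OX
[OXO/.OX/..X] X move#4: (1,0):-1/OXO/XOX/..X*, (2,0):-1/OXO/.OX/X.X, (2,1):-1/OXO/.OX/.XX
[OXO/XOX/..X] O move#5: (2,0):+1/OXO/XOX/O.X*, (2,1):-1/OXO/XOX/.OX
[OXO/XOX/O.X] end (terminal -1, X#6); searched ..O/..X/..X to 6

O winning at [..O/..X/..X]: True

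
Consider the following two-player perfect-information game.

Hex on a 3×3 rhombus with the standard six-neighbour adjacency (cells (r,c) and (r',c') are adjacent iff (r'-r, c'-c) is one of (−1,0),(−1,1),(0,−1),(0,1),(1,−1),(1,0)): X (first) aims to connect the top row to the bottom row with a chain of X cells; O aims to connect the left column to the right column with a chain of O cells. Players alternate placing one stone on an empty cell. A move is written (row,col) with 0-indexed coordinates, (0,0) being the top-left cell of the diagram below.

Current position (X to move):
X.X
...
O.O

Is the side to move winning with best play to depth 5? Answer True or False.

[X.X/.../O.O] X move#1: (0,1):-1/XXX/.../O.O, (1,0):-1/X.X/X../O.O, (1,1):-1/X.X/.X./O.O, (1,2):-1/X.X/..X/O.O, (2,1):+1/X.X/.../OXO*
[X.X/.../OXO] O move#2: (0,1):-1/XOX/.../OXO*, (1,0):-1/X.X/O../OXO, (1,1):-1/X.X/.O./OXO, (1,2):-1/X.X/..O/OXO
[XOX/.../OXO] X move#3: (1,0):+1/XOX/X../OXO*, (1,1):+1/XOX/.X./OXO, (1,2):+1/XOX/..X/OXO
[XOX/X../OXO] O move#4: (1,1):-1/XOX/XO./OXO*, (1,2):-1/XOX/X.O/OXO
[XOX/XO./OXO] X move#5: (1,2):+1/XOX/XOX/OXO*
[XOX/XOX/OXO] end (terminal -1, O#6); searched X.X/.../O.O to 5

X winning at [X.X/.../O.O]: True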